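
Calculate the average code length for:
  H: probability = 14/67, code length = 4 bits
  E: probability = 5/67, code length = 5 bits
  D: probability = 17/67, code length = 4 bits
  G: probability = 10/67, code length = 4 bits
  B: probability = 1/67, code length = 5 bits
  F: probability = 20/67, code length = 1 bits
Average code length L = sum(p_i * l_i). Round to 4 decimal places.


Weighted contributions p_i * l_i:
  H: (14/67) * 4 = 56/67
  E: (5/67) * 5 = 25/67
  D: (17/67) * 4 = 68/67
  G: (10/67) * 4 = 40/67
  B: (1/67) * 5 = 5/67
  F: (20/67) * 1 = 20/67
Sum = (56 + 25 + 68 + 40 + 5 + 20)/67 = 214/67

L = 214/67 = 3.1940 bits/symbol


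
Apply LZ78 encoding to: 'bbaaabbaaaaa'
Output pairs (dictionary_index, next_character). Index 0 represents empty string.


LZ78 encoding steps:
Dictionary: {0: ''}
Step 1: w='' (idx 0), next='b' -> output (0, 'b'), add 'b' as idx 1
Step 2: w='b' (idx 1), next='a' -> output (1, 'a'), add 'ba' as idx 2
Step 3: w='' (idx 0), next='a' -> output (0, 'a'), add 'a' as idx 3
Step 4: w='a' (idx 3), next='b' -> output (3, 'b'), add 'ab' as idx 4
Step 5: w='ba' (idx 2), next='a' -> output (2, 'a'), add 'baa' as idx 5
Step 6: w='a' (idx 3), next='a' -> output (3, 'a'), add 'aa' as idx 6
Step 7: w='a' (idx 3), end of input -> output (3, '')


Encoded: [(0, 'b'), (1, 'a'), (0, 'a'), (3, 'b'), (2, 'a'), (3, 'a'), (3, '')]


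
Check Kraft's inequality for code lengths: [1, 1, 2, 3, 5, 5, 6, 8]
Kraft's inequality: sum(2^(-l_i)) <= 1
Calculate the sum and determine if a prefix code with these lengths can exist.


Sum = 2^(-1) + 2^(-1) + 2^(-2) + 2^(-3) + 2^(-5) + 2^(-5) + 2^(-6) + 2^(-8)
    = 0.5 + 0.5 + 0.25 + 0.125 + 0.03125 + 0.03125 + 0.015625 + 0.00390625
    = 373/256 = 1.45703125
Since 1.45703125 > 1, Kraft's inequality is NOT satisfied.
A prefix code with these lengths CANNOT exist.

Kraft sum = 1.45703125. Not satisfied.


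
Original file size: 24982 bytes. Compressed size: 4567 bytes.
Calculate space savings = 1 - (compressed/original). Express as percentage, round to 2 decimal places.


ratio = compressed/original = 4567/24982 = 0.182812
savings = 1 - ratio = 1 - 0.182812 = 0.817188
as a percentage: 0.817188 * 100 = 81.72%

Space savings = 1 - 4567/24982 = 81.72%


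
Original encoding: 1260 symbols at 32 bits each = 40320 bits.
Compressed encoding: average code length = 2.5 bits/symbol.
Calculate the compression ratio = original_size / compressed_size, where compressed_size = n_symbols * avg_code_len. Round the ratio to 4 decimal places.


original_size = n_symbols * orig_bits = 1260 * 32 = 40320 bits
compressed_size = n_symbols * avg_code_len = 1260 * 2.5 = 3150.0 bits
ratio = original_size / compressed_size = 40320 / 3150.0 = 12.8

Compression ratio = 12.8


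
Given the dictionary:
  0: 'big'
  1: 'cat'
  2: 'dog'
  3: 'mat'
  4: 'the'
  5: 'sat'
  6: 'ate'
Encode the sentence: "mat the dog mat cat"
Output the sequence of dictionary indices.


Look up each word in the dictionary:
  'mat' -> 3
  'the' -> 4
  'dog' -> 2
  'mat' -> 3
  'cat' -> 1

Encoded: [3, 4, 2, 3, 1]


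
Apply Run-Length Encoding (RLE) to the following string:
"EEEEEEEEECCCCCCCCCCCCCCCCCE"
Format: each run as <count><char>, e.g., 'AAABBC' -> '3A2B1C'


Scanning runs left to right:
  i=0: run of 'E' x 9 -> '9E'
  i=9: run of 'C' x 17 -> '17C'
  i=26: run of 'E' x 1 -> '1E'

RLE = 9E17C1E


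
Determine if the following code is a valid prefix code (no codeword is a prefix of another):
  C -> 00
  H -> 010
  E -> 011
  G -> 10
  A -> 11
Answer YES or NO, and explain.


Checking each pair (does one codeword prefix another?):
  C='00' vs H='010': no prefix
  C='00' vs E='011': no prefix
  C='00' vs G='10': no prefix
  C='00' vs A='11': no prefix
  H='010' vs C='00': no prefix
  H='010' vs E='011': no prefix
  H='010' vs G='10': no prefix
  H='010' vs A='11': no prefix
  E='011' vs C='00': no prefix
  E='011' vs H='010': no prefix
  E='011' vs G='10': no prefix
  E='011' vs A='11': no prefix
  G='10' vs C='00': no prefix
  G='10' vs H='010': no prefix
  G='10' vs E='011': no prefix
  G='10' vs A='11': no prefix
  A='11' vs C='00': no prefix
  A='11' vs H='010': no prefix
  A='11' vs E='011': no prefix
  A='11' vs G='10': no prefix
No violation found over all pairs.

YES -- this is a valid prefix code. No codeword is a prefix of any other codeword.


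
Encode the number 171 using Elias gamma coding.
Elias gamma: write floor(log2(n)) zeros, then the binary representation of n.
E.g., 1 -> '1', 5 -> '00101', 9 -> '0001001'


num_bits = floor(log2(171)) + 1 = 8
leading_zeros = num_bits - 1 = 7
binary(171) = 10101011

Elias gamma(171) = '0000000' + '10101011' = 000000010101011 (15 bits)


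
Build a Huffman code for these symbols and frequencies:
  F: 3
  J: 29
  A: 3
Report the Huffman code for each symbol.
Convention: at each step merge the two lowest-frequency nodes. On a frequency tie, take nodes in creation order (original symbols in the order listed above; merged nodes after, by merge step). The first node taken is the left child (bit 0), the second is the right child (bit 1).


Huffman tree construction:
Step 1: Merge F(3) + A(3) = 6
Step 2: Merge (F+A)(6) + J(29) = 35
Read each symbol's code off the tree from the root (left child = 0, right child = 1).

Codes:
  F: 00 (length 2)
  J: 1 (length 1)
  A: 01 (length 2)
Average code length: 41/35 = 1.1714 bits/symbol


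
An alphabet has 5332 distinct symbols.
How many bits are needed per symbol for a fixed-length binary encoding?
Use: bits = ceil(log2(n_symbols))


log2(5332) = 12.3805
Bracket: 2^12 = 4096 < 5332 <= 2^13 = 8192
So ceil(log2(5332)) = 13

bits = ceil(log2(5332)) = ceil(12.3805) = 13 bits


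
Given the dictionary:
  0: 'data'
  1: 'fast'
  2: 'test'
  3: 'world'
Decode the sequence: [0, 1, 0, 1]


Look up each index in the dictionary:
  0 -> 'data'
  1 -> 'fast'
  0 -> 'data'
  1 -> 'fast'

Decoded: "data fast data fast"


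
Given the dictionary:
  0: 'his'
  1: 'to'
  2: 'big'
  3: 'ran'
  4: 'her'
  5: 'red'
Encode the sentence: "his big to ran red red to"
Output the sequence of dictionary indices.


Look up each word in the dictionary:
  'his' -> 0
  'big' -> 2
  'to' -> 1
  'ran' -> 3
  'red' -> 5
  'red' -> 5
  'to' -> 1

Encoded: [0, 2, 1, 3, 5, 5, 1]


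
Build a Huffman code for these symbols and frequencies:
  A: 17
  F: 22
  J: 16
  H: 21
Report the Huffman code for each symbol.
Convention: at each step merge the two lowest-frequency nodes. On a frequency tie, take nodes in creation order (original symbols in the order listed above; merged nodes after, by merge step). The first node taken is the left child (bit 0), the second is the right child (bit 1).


Huffman tree construction:
Step 1: Merge J(16) + A(17) = 33
Step 2: Merge H(21) + F(22) = 43
Step 3: Merge (J+A)(33) + (H+F)(43) = 76
Read each symbol's code off the tree from the root (left child = 0, right child = 1).

Codes:
  A: 01 (length 2)
  F: 11 (length 2)
  J: 00 (length 2)
  H: 10 (length 2)
Average code length: 152/76 = 2.0000 bits/symbol


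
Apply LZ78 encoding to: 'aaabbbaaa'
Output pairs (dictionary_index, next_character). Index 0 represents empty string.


LZ78 encoding steps:
Dictionary: {0: ''}
Step 1: w='' (idx 0), next='a' -> output (0, 'a'), add 'a' as idx 1
Step 2: w='a' (idx 1), next='a' -> output (1, 'a'), add 'aa' as idx 2
Step 3: w='' (idx 0), next='b' -> output (0, 'b'), add 'b' as idx 3
Step 4: w='b' (idx 3), next='b' -> output (3, 'b'), add 'bb' as idx 4
Step 5: w='aa' (idx 2), next='a' -> output (2, 'a'), add 'aaa' as idx 5


Encoded: [(0, 'a'), (1, 'a'), (0, 'b'), (3, 'b'), (2, 'a')]


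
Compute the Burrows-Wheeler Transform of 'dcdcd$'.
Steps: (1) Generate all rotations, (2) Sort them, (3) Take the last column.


Rotations (sorted):
  0: $dcdcd -> last char: d
  1: cd$dcd -> last char: d
  2: cdcd$d -> last char: d
  3: d$dcdc -> last char: c
  4: dcd$dc -> last char: c
  5: dcdcd$ -> last char: $


BWT = dddcc$


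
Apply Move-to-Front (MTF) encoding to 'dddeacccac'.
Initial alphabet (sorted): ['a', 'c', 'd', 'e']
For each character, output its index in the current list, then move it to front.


MTF encoding:
'd': index 2 in ['a', 'c', 'd', 'e'] -> ['d', 'a', 'c', 'e']
'd': index 0 in ['d', 'a', 'c', 'e'] -> ['d', 'a', 'c', 'e']
'd': index 0 in ['d', 'a', 'c', 'e'] -> ['d', 'a', 'c', 'e']
'e': index 3 in ['d', 'a', 'c', 'e'] -> ['e', 'd', 'a', 'c']
'a': index 2 in ['e', 'd', 'a', 'c'] -> ['a', 'e', 'd', 'c']
'c': index 3 in ['a', 'e', 'd', 'c'] -> ['c', 'a', 'e', 'd']
'c': index 0 in ['c', 'a', 'e', 'd'] -> ['c', 'a', 'e', 'd']
'c': index 0 in ['c', 'a', 'e', 'd'] -> ['c', 'a', 'e', 'd']
'a': index 1 in ['c', 'a', 'e', 'd'] -> ['a', 'c', 'e', 'd']
'c': index 1 in ['a', 'c', 'e', 'd'] -> ['c', 'a', 'e', 'd']


Output: [2, 0, 0, 3, 2, 3, 0, 0, 1, 1]


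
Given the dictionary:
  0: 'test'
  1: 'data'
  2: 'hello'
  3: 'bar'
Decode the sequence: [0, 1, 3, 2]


Look up each index in the dictionary:
  0 -> 'test'
  1 -> 'data'
  3 -> 'bar'
  2 -> 'hello'

Decoded: "test data bar hello"


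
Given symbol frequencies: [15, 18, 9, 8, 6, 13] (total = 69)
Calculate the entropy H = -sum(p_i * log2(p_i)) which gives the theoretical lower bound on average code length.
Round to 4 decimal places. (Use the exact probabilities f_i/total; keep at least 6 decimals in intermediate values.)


Per-symbol terms -p_i * log2(p_i) with p_i = f_i/69:
  p = 15/69 = 0.217391: log2(p) = -2.201634, -p*log2(p) = 0.478616
  p = 18/69 = 0.260870: log2(p) = -1.938599, -p*log2(p) = 0.505722
  p = 9/69 = 0.130435: log2(p) = -2.938599, -p*log2(p) = 0.383296
  p = 8/69 = 0.115942: log2(p) = -3.108524, -p*log2(p) = 0.360409
  p = 6/69 = 0.086957: log2(p) = -3.523562, -p*log2(p) = 0.306397
  p = 13/69 = 0.188406: log2(p) = -2.408085, -p*log2(p) = 0.453697
H = 0.478616 + 0.505722 + 0.383296 + 0.360409 + 0.306397 + 0.453697 = 2.488137

H = 2.4881 bits/symbol


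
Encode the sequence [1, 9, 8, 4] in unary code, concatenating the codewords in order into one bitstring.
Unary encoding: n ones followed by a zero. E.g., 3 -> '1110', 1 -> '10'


Encode each number as n ones followed by a terminating 0:
  1 -> 10 (2 bits)
  9 -> 1111111110 (10 bits)
  8 -> 111111110 (9 bits)
  4 -> 11110 (5 bits)
Total length = 2 + 10 + 9 + 5 = 26 bits.

Unary([1, 9, 8, 4]) = 10111111111011111111011110 (26 bits)


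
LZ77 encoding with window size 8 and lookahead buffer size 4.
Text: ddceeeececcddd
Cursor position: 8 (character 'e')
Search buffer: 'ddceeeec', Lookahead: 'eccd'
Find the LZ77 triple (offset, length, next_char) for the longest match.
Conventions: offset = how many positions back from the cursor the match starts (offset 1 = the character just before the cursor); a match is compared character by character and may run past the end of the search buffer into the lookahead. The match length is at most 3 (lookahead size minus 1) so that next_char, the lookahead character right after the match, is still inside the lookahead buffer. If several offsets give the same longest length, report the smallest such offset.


Try each offset into the search buffer:
  offset=1 (pos 7, char 'c'): match length 0
  offset=2 (pos 6, char 'e'): match length 2
  offset=3 (pos 5, char 'e'): match length 1
  offset=4 (pos 4, char 'e'): match length 1
  offset=5 (pos 3, char 'e'): match length 1
  offset=6 (pos 2, char 'c'): match length 0
  offset=7 (pos 1, char 'd'): match length 0
  offset=8 (pos 0, char 'd'): match length 0
Longest match has length 2 at offset 2.
next_char = character at position 8 + 2 = 10 -> 'c'

Best match: offset=2, length=2 (matching 'ec' starting at position 6)
LZ77 triple: (2, 2, 'c')


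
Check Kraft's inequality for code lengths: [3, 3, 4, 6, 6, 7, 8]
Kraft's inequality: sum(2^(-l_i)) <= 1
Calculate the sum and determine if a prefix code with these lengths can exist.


Sum = 2^(-3) + 2^(-3) + 2^(-4) + 2^(-6) + 2^(-6) + 2^(-7) + 2^(-8)
    = 0.125 + 0.125 + 0.0625 + 0.015625 + 0.015625 + 0.0078125 + 0.00390625
    = 91/256 = 0.35546875
Since 0.35546875 <= 1, Kraft's inequality IS satisfied.
A prefix code with these lengths CAN exist.

Kraft sum = 0.35546875. Satisfied.


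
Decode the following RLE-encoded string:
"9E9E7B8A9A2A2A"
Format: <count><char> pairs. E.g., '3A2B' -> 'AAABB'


Expanding each <count><char> pair:
  9E -> 'EEEEEEEEE'
  9E -> 'EEEEEEEEE'
  7B -> 'BBBBBBB'
  8A -> 'AAAAAAAA'
  9A -> 'AAAAAAAAA'
  2A -> 'AA'
  2A -> 'AA'

Decoded = EEEEEEEEEEEEEEEEEEBBBBBBBAAAAAAAAAAAAAAAAAAAAA


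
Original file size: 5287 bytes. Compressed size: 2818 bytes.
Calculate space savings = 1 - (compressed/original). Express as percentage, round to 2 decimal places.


ratio = compressed/original = 2818/5287 = 0.533005
savings = 1 - ratio = 1 - 0.533005 = 0.466995
as a percentage: 0.466995 * 100 = 46.7%

Space savings = 1 - 2818/5287 = 46.7%


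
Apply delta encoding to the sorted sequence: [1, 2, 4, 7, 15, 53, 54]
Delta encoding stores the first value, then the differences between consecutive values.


First value: 1
Deltas:
  2 - 1 = 1
  4 - 2 = 2
  7 - 4 = 3
  15 - 7 = 8
  53 - 15 = 38
  54 - 53 = 1


Delta encoded: [1, 1, 2, 3, 8, 38, 1]


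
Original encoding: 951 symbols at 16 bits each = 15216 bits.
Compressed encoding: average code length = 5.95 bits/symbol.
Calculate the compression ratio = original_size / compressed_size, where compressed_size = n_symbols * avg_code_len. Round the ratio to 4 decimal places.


original_size = n_symbols * orig_bits = 951 * 16 = 15216 bits
compressed_size = n_symbols * avg_code_len = 951 * 5.95 = 5658.45 bits
ratio = original_size / compressed_size = 15216 / 5658.45 = 2.6891

Compression ratio = 2.6891


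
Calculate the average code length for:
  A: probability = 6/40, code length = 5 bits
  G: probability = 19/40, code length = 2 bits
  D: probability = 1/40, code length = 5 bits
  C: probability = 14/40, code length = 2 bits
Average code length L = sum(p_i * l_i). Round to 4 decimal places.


Weighted contributions p_i * l_i:
  A: (6/40) * 5 = 30/40
  G: (19/40) * 2 = 38/40
  D: (1/40) * 5 = 5/40
  C: (14/40) * 2 = 28/40
Sum = (30 + 38 + 5 + 28)/40 = 101/40

L = 101/40 = 2.5250 bits/symbol


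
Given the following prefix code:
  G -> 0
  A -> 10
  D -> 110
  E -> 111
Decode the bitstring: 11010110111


Decoding step by step:
Bits 110 -> D
Bits 10 -> A
Bits 110 -> D
Bits 111 -> E


Decoded message: DADE


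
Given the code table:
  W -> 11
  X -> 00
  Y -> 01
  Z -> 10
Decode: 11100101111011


Decoding:
11 -> W
10 -> Z
01 -> Y
01 -> Y
11 -> W
10 -> Z
11 -> W


Result: WZYYWZW


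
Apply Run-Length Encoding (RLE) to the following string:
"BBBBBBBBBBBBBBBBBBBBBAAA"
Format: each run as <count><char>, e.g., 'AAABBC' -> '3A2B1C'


Scanning runs left to right:
  i=0: run of 'B' x 21 -> '21B'
  i=21: run of 'A' x 3 -> '3A'

RLE = 21B3A


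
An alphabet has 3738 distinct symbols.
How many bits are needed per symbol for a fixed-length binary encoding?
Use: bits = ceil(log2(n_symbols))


log2(3738) = 11.8681
Bracket: 2^11 = 2048 < 3738 <= 2^12 = 4096
So ceil(log2(3738)) = 12

bits = ceil(log2(3738)) = ceil(11.8681) = 12 bits


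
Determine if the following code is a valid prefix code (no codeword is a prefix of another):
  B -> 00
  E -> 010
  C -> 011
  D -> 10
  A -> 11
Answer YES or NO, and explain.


Checking each pair (does one codeword prefix another?):
  B='00' vs E='010': no prefix
  B='00' vs C='011': no prefix
  B='00' vs D='10': no prefix
  B='00' vs A='11': no prefix
  E='010' vs B='00': no prefix
  E='010' vs C='011': no prefix
  E='010' vs D='10': no prefix
  E='010' vs A='11': no prefix
  C='011' vs B='00': no prefix
  C='011' vs E='010': no prefix
  C='011' vs D='10': no prefix
  C='011' vs A='11': no prefix
  D='10' vs B='00': no prefix
  D='10' vs E='010': no prefix
  D='10' vs C='011': no prefix
  D='10' vs A='11': no prefix
  A='11' vs B='00': no prefix
  A='11' vs E='010': no prefix
  A='11' vs C='011': no prefix
  A='11' vs D='10': no prefix
No violation found over all pairs.

YES -- this is a valid prefix code. No codeword is a prefix of any other codeword.


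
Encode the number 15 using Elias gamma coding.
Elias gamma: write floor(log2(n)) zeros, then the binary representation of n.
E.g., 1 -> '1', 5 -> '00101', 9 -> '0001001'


num_bits = floor(log2(15)) + 1 = 4
leading_zeros = num_bits - 1 = 3
binary(15) = 1111

Elias gamma(15) = '000' + '1111' = 0001111 (7 bits)


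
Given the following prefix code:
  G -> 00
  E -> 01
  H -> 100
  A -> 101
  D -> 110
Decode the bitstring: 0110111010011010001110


Decoding step by step:
Bits 01 -> E
Bits 101 -> A
Bits 110 -> D
Bits 100 -> H
Bits 110 -> D
Bits 100 -> H
Bits 01 -> E
Bits 110 -> D


Decoded message: EADHDHED


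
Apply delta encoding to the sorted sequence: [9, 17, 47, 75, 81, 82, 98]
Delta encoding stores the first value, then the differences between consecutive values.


First value: 9
Deltas:
  17 - 9 = 8
  47 - 17 = 30
  75 - 47 = 28
  81 - 75 = 6
  82 - 81 = 1
  98 - 82 = 16


Delta encoded: [9, 8, 30, 28, 6, 1, 16]


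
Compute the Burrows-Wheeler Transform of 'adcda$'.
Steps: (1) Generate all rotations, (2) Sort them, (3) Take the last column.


Rotations (sorted):
  0: $adcda -> last char: a
  1: a$adcd -> last char: d
  2: adcda$ -> last char: $
  3: cda$ad -> last char: d
  4: da$adc -> last char: c
  5: dcda$a -> last char: a


BWT = ad$dca


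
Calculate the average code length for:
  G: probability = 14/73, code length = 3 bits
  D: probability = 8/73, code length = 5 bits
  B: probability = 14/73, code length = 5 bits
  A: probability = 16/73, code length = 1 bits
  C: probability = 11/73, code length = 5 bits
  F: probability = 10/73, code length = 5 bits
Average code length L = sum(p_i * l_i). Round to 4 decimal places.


Weighted contributions p_i * l_i:
  G: (14/73) * 3 = 42/73
  D: (8/73) * 5 = 40/73
  B: (14/73) * 5 = 70/73
  A: (16/73) * 1 = 16/73
  C: (11/73) * 5 = 55/73
  F: (10/73) * 5 = 50/73
Sum = (42 + 40 + 70 + 16 + 55 + 50)/73 = 273/73

L = 273/73 = 3.7397 bits/symbol


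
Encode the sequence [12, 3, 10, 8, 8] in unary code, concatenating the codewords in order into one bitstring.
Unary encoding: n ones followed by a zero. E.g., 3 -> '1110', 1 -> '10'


Encode each number as n ones followed by a terminating 0:
  12 -> 1111111111110 (13 bits)
  3 -> 1110 (4 bits)
  10 -> 11111111110 (11 bits)
  8 -> 111111110 (9 bits)
  8 -> 111111110 (9 bits)
Total length = 13 + 4 + 11 + 9 + 9 = 46 bits.

Unary([12, 3, 10, 8, 8]) = 1111111111110111011111111110111111110111111110 (46 bits)


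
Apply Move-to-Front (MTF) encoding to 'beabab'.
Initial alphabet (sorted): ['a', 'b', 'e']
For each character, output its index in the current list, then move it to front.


MTF encoding:
'b': index 1 in ['a', 'b', 'e'] -> ['b', 'a', 'e']
'e': index 2 in ['b', 'a', 'e'] -> ['e', 'b', 'a']
'a': index 2 in ['e', 'b', 'a'] -> ['a', 'e', 'b']
'b': index 2 in ['a', 'e', 'b'] -> ['b', 'a', 'e']
'a': index 1 in ['b', 'a', 'e'] -> ['a', 'b', 'e']
'b': index 1 in ['a', 'b', 'e'] -> ['b', 'a', 'e']


Output: [1, 2, 2, 2, 1, 1]


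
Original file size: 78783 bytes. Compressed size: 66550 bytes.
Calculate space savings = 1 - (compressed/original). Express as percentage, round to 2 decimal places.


ratio = compressed/original = 66550/78783 = 0.844725
savings = 1 - ratio = 1 - 0.844725 = 0.155275
as a percentage: 0.155275 * 100 = 15.53%

Space savings = 1 - 66550/78783 = 15.53%


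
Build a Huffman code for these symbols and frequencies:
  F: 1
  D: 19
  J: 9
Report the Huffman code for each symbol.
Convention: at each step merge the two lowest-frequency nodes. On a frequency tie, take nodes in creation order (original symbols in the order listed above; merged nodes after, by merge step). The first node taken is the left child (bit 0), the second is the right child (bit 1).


Huffman tree construction:
Step 1: Merge F(1) + J(9) = 10
Step 2: Merge (F+J)(10) + D(19) = 29
Read each symbol's code off the tree from the root (left child = 0, right child = 1).

Codes:
  F: 00 (length 2)
  D: 1 (length 1)
  J: 01 (length 2)
Average code length: 39/29 = 1.3448 bits/symbol


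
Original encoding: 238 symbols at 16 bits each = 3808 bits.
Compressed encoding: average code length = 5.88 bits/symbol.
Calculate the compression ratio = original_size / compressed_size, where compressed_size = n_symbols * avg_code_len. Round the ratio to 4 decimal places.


original_size = n_symbols * orig_bits = 238 * 16 = 3808 bits
compressed_size = n_symbols * avg_code_len = 238 * 5.88 = 1399.44 bits
ratio = original_size / compressed_size = 3808 / 1399.44 = 2.7211

Compression ratio = 2.7211


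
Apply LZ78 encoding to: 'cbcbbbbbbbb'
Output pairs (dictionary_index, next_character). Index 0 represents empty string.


LZ78 encoding steps:
Dictionary: {0: ''}
Step 1: w='' (idx 0), next='c' -> output (0, 'c'), add 'c' as idx 1
Step 2: w='' (idx 0), next='b' -> output (0, 'b'), add 'b' as idx 2
Step 3: w='c' (idx 1), next='b' -> output (1, 'b'), add 'cb' as idx 3
Step 4: w='b' (idx 2), next='b' -> output (2, 'b'), add 'bb' as idx 4
Step 5: w='bb' (idx 4), next='b' -> output (4, 'b'), add 'bbb' as idx 5
Step 6: w='bb' (idx 4), end of input -> output (4, '')


Encoded: [(0, 'c'), (0, 'b'), (1, 'b'), (2, 'b'), (4, 'b'), (4, '')]


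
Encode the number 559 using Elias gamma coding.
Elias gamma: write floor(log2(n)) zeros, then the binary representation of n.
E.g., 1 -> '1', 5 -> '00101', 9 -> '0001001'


num_bits = floor(log2(559)) + 1 = 10
leading_zeros = num_bits - 1 = 9
binary(559) = 1000101111

Elias gamma(559) = '000000000' + '1000101111' = 0000000001000101111 (19 bits)


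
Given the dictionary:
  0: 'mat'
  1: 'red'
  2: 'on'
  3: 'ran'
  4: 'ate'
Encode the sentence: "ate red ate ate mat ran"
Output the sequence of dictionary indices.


Look up each word in the dictionary:
  'ate' -> 4
  'red' -> 1
  'ate' -> 4
  'ate' -> 4
  'mat' -> 0
  'ran' -> 3

Encoded: [4, 1, 4, 4, 0, 3]


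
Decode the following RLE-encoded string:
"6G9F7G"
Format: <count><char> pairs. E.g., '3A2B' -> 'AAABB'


Expanding each <count><char> pair:
  6G -> 'GGGGGG'
  9F -> 'FFFFFFFFF'
  7G -> 'GGGGGGG'

Decoded = GGGGGGFFFFFFFFFGGGGGGG


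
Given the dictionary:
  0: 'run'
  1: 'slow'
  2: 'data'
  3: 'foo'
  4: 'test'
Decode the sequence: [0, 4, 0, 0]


Look up each index in the dictionary:
  0 -> 'run'
  4 -> 'test'
  0 -> 'run'
  0 -> 'run'

Decoded: "run test run run"


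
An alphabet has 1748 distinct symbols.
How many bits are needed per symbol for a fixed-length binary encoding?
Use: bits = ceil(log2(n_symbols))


log2(1748) = 10.7715
Bracket: 2^10 = 1024 < 1748 <= 2^11 = 2048
So ceil(log2(1748)) = 11

bits = ceil(log2(1748)) = ceil(10.7715) = 11 bits


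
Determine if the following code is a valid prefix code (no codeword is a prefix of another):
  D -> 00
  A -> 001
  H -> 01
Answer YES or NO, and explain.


Checking each pair (does one codeword prefix another?):
  D='00' vs A='001': prefix -- VIOLATION

NO -- this is NOT a valid prefix code. D (00) is a prefix of A (001).


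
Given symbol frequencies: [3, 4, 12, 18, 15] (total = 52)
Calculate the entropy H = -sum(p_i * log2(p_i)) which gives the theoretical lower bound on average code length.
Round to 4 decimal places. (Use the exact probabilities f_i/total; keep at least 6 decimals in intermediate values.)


Per-symbol terms -p_i * log2(p_i) with p_i = f_i/52:
  p = 3/52 = 0.057692: log2(p) = -4.115477, -p*log2(p) = 0.237431
  p = 4/52 = 0.076923: log2(p) = -3.700440, -p*log2(p) = 0.284649
  p = 12/52 = 0.230769: log2(p) = -2.115477, -p*log2(p) = 0.488187
  p = 18/52 = 0.346154: log2(p) = -1.530515, -p*log2(p) = 0.529794
  p = 15/52 = 0.288462: log2(p) = -1.793549, -p*log2(p) = 0.517370
H = 0.237431 + 0.284649 + 0.488187 + 0.529794 + 0.517370 = 2.057431

H = 2.0574 bits/symbol


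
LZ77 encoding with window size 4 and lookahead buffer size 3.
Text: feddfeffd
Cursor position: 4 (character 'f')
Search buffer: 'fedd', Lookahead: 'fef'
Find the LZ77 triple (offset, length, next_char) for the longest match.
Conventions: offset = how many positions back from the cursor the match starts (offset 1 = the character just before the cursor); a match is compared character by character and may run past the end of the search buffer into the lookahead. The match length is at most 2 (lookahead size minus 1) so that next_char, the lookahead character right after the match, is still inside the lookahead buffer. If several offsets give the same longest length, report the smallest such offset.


Try each offset into the search buffer:
  offset=1 (pos 3, char 'd'): match length 0
  offset=2 (pos 2, char 'd'): match length 0
  offset=3 (pos 1, char 'e'): match length 0
  offset=4 (pos 0, char 'f'): match length 2
Longest match has length 2 at offset 4.
next_char = character at position 4 + 2 = 6 -> 'f'

Best match: offset=4, length=2 (matching 'fe' starting at position 0)
LZ77 triple: (4, 2, 'f')


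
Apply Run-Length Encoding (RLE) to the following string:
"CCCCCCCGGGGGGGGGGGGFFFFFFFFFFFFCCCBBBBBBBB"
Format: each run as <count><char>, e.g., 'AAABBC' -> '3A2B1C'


Scanning runs left to right:
  i=0: run of 'C' x 7 -> '7C'
  i=7: run of 'G' x 12 -> '12G'
  i=19: run of 'F' x 12 -> '12F'
  i=31: run of 'C' x 3 -> '3C'
  i=34: run of 'B' x 8 -> '8B'

RLE = 7C12G12F3C8B


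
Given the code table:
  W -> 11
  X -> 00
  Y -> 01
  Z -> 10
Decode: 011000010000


Decoding:
01 -> Y
10 -> Z
00 -> X
01 -> Y
00 -> X
00 -> X


Result: YZXYXX


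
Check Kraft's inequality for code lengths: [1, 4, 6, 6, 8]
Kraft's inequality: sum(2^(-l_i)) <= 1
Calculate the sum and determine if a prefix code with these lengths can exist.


Sum = 2^(-1) + 2^(-4) + 2^(-6) + 2^(-6) + 2^(-8)
    = 0.5 + 0.0625 + 0.015625 + 0.015625 + 0.00390625
    = 153/256 = 0.59765625
Since 0.59765625 <= 1, Kraft's inequality IS satisfied.
A prefix code with these lengths CAN exist.

Kraft sum = 0.59765625. Satisfied.


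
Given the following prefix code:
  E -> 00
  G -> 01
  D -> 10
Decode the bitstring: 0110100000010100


Decoding step by step:
Bits 01 -> G
Bits 10 -> D
Bits 10 -> D
Bits 00 -> E
Bits 00 -> E
Bits 01 -> G
Bits 01 -> G
Bits 00 -> E


Decoded message: GDDEEGGE


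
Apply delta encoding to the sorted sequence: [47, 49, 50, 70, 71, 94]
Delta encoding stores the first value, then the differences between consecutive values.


First value: 47
Deltas:
  49 - 47 = 2
  50 - 49 = 1
  70 - 50 = 20
  71 - 70 = 1
  94 - 71 = 23


Delta encoded: [47, 2, 1, 20, 1, 23]


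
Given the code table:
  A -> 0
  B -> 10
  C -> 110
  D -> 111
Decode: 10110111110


Decoding:
10 -> B
110 -> C
111 -> D
110 -> C


Result: BCDC


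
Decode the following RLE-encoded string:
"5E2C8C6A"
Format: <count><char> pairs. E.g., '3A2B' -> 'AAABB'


Expanding each <count><char> pair:
  5E -> 'EEEEE'
  2C -> 'CC'
  8C -> 'CCCCCCCC'
  6A -> 'AAAAAA'

Decoded = EEEEECCCCCCCCCCAAAAAA


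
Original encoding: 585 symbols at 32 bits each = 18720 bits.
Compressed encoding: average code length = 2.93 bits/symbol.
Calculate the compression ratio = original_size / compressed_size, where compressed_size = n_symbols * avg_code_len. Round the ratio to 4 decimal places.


original_size = n_symbols * orig_bits = 585 * 32 = 18720 bits
compressed_size = n_symbols * avg_code_len = 585 * 2.93 = 1714.05 bits
ratio = original_size / compressed_size = 18720 / 1714.05 = 10.9215

Compression ratio = 10.9215


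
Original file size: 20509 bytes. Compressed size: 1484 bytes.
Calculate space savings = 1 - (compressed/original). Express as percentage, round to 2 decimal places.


ratio = compressed/original = 1484/20509 = 0.072358
savings = 1 - ratio = 1 - 0.072358 = 0.927642
as a percentage: 0.927642 * 100 = 92.76%

Space savings = 1 - 1484/20509 = 92.76%


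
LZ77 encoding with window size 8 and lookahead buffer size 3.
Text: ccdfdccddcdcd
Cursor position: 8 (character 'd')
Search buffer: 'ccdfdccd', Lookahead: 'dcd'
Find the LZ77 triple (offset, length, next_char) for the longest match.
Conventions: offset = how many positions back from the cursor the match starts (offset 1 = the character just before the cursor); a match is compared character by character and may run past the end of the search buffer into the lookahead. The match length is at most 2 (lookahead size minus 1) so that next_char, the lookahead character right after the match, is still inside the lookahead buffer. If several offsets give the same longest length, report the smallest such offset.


Try each offset into the search buffer:
  offset=1 (pos 7, char 'd'): match length 1
  offset=2 (pos 6, char 'c'): match length 0
  offset=3 (pos 5, char 'c'): match length 0
  offset=4 (pos 4, char 'd'): match length 2
  offset=5 (pos 3, char 'f'): match length 0
  offset=6 (pos 2, char 'd'): match length 1
  offset=7 (pos 1, char 'c'): match length 0
  offset=8 (pos 0, char 'c'): match length 0
Longest match has length 2 at offset 4.
next_char = character at position 8 + 2 = 10 -> 'd'

Best match: offset=4, length=2 (matching 'dc' starting at position 4)
LZ77 triple: (4, 2, 'd')


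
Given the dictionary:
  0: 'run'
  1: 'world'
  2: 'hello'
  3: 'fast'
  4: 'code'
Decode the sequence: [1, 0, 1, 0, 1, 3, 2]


Look up each index in the dictionary:
  1 -> 'world'
  0 -> 'run'
  1 -> 'world'
  0 -> 'run'
  1 -> 'world'
  3 -> 'fast'
  2 -> 'hello'

Decoded: "world run world run world fast hello"


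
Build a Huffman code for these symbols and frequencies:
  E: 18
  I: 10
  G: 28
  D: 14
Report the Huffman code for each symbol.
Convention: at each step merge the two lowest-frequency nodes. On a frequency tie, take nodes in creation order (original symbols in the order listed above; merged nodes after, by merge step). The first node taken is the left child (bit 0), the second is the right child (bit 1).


Huffman tree construction:
Step 1: Merge I(10) + D(14) = 24
Step 2: Merge E(18) + (I+D)(24) = 42
Step 3: Merge G(28) + (E+(I+D))(42) = 70
Read each symbol's code off the tree from the root (left child = 0, right child = 1).

Codes:
  E: 10 (length 2)
  I: 110 (length 3)
  G: 0 (length 1)
  D: 111 (length 3)
Average code length: 136/70 = 1.9429 bits/symbol


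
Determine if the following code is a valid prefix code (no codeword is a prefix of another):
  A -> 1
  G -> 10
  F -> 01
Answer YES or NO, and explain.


Checking each pair (does one codeword prefix another?):
  A='1' vs G='10': prefix -- VIOLATION

NO -- this is NOT a valid prefix code. A (1) is a prefix of G (10).


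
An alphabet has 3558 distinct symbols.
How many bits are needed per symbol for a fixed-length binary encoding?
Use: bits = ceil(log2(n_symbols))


log2(3558) = 11.7969
Bracket: 2^11 = 2048 < 3558 <= 2^12 = 4096
So ceil(log2(3558)) = 12

bits = ceil(log2(3558)) = ceil(11.7969) = 12 bits


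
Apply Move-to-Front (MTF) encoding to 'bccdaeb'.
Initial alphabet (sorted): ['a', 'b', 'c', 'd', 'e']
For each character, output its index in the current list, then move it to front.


MTF encoding:
'b': index 1 in ['a', 'b', 'c', 'd', 'e'] -> ['b', 'a', 'c', 'd', 'e']
'c': index 2 in ['b', 'a', 'c', 'd', 'e'] -> ['c', 'b', 'a', 'd', 'e']
'c': index 0 in ['c', 'b', 'a', 'd', 'e'] -> ['c', 'b', 'a', 'd', 'e']
'd': index 3 in ['c', 'b', 'a', 'd', 'e'] -> ['d', 'c', 'b', 'a', 'e']
'a': index 3 in ['d', 'c', 'b', 'a', 'e'] -> ['a', 'd', 'c', 'b', 'e']
'e': index 4 in ['a', 'd', 'c', 'b', 'e'] -> ['e', 'a', 'd', 'c', 'b']
'b': index 4 in ['e', 'a', 'd', 'c', 'b'] -> ['b', 'e', 'a', 'd', 'c']


Output: [1, 2, 0, 3, 3, 4, 4]


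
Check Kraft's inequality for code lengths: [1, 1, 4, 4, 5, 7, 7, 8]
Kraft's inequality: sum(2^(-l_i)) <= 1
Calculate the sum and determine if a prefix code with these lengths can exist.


Sum = 2^(-1) + 2^(-1) + 2^(-4) + 2^(-4) + 2^(-5) + 2^(-7) + 2^(-7) + 2^(-8)
    = 0.5 + 0.5 + 0.0625 + 0.0625 + 0.03125 + 0.0078125 + 0.0078125 + 0.00390625
    = 301/256 = 1.17578125
Since 1.17578125 > 1, Kraft's inequality is NOT satisfied.
A prefix code with these lengths CANNOT exist.

Kraft sum = 1.17578125. Not satisfied.


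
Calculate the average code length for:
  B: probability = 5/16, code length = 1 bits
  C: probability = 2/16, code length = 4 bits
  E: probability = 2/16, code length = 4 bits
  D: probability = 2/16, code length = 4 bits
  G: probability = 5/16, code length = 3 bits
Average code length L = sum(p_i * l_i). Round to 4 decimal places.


Weighted contributions p_i * l_i:
  B: (5/16) * 1 = 5/16
  C: (2/16) * 4 = 8/16
  E: (2/16) * 4 = 8/16
  D: (2/16) * 4 = 8/16
  G: (5/16) * 3 = 15/16
Sum = (5 + 8 + 8 + 8 + 15)/16 = 44/16

L = 44/16 = 2.7500 bits/symbol


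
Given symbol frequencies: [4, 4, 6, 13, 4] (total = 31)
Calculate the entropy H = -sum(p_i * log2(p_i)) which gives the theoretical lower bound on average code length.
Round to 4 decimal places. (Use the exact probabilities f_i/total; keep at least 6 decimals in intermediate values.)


Per-symbol terms -p_i * log2(p_i) with p_i = f_i/31:
  p = 4/31 = 0.129032: log2(p) = -2.954196, -p*log2(p) = 0.381187
  p = 4/31 = 0.129032: log2(p) = -2.954196, -p*log2(p) = 0.381187
  p = 6/31 = 0.193548: log2(p) = -2.369234, -p*log2(p) = 0.458561
  p = 13/31 = 0.419355: log2(p) = -1.253757, -p*log2(p) = 0.525769
  p = 4/31 = 0.129032: log2(p) = -2.954196, -p*log2(p) = 0.381187
H = 0.381187 + 0.381187 + 0.458561 + 0.525769 + 0.381187 = 2.127891

H = 2.1279 bits/symbol


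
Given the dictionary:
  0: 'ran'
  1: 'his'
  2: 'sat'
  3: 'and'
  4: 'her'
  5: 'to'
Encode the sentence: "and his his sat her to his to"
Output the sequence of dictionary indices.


Look up each word in the dictionary:
  'and' -> 3
  'his' -> 1
  'his' -> 1
  'sat' -> 2
  'her' -> 4
  'to' -> 5
  'his' -> 1
  'to' -> 5

Encoded: [3, 1, 1, 2, 4, 5, 1, 5]


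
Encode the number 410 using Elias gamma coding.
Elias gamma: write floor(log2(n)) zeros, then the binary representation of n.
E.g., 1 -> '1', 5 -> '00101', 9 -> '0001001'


num_bits = floor(log2(410)) + 1 = 9
leading_zeros = num_bits - 1 = 8
binary(410) = 110011010

Elias gamma(410) = '00000000' + '110011010' = 00000000110011010 (17 bits)


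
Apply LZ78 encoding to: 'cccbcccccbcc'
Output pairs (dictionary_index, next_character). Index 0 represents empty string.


LZ78 encoding steps:
Dictionary: {0: ''}
Step 1: w='' (idx 0), next='c' -> output (0, 'c'), add 'c' as idx 1
Step 2: w='c' (idx 1), next='c' -> output (1, 'c'), add 'cc' as idx 2
Step 3: w='' (idx 0), next='b' -> output (0, 'b'), add 'b' as idx 3
Step 4: w='cc' (idx 2), next='c' -> output (2, 'c'), add 'ccc' as idx 4
Step 5: w='cc' (idx 2), next='b' -> output (2, 'b'), add 'ccb' as idx 5
Step 6: w='cc' (idx 2), end of input -> output (2, '')


Encoded: [(0, 'c'), (1, 'c'), (0, 'b'), (2, 'c'), (2, 'b'), (2, '')]


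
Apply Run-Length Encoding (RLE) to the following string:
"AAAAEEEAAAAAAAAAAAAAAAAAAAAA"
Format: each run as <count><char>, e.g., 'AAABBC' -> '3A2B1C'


Scanning runs left to right:
  i=0: run of 'A' x 4 -> '4A'
  i=4: run of 'E' x 3 -> '3E'
  i=7: run of 'A' x 21 -> '21A'

RLE = 4A3E21A


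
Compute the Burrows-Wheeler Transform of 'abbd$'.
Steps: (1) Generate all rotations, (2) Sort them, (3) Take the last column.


Rotations (sorted):
  0: $abbd -> last char: d
  1: abbd$ -> last char: $
  2: bbd$a -> last char: a
  3: bd$ab -> last char: b
  4: d$abb -> last char: b


BWT = d$abb


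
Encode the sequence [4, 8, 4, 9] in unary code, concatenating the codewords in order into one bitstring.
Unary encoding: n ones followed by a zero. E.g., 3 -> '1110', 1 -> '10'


Encode each number as n ones followed by a terminating 0:
  4 -> 11110 (5 bits)
  8 -> 111111110 (9 bits)
  4 -> 11110 (5 bits)
  9 -> 1111111110 (10 bits)
Total length = 5 + 9 + 5 + 10 = 29 bits.

Unary([4, 8, 4, 9]) = 11110111111110111101111111110 (29 bits)


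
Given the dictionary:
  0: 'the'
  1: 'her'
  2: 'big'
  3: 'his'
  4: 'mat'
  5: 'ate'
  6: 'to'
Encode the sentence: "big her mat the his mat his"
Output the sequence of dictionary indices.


Look up each word in the dictionary:
  'big' -> 2
  'her' -> 1
  'mat' -> 4
  'the' -> 0
  'his' -> 3
  'mat' -> 4
  'his' -> 3

Encoded: [2, 1, 4, 0, 3, 4, 3]


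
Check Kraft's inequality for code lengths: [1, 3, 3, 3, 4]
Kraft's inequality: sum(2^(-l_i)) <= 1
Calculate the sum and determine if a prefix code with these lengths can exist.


Sum = 2^(-1) + 2^(-3) + 2^(-3) + 2^(-3) + 2^(-4)
    = 0.5 + 0.125 + 0.125 + 0.125 + 0.0625
    = 15/16 = 0.9375
Since 0.9375 <= 1, Kraft's inequality IS satisfied.
A prefix code with these lengths CAN exist.

Kraft sum = 0.9375. Satisfied.


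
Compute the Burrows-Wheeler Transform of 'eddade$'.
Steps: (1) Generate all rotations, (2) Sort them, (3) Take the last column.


Rotations (sorted):
  0: $eddade -> last char: e
  1: ade$edd -> last char: d
  2: dade$ed -> last char: d
  3: ddade$e -> last char: e
  4: de$edda -> last char: a
  5: e$eddad -> last char: d
  6: eddade$ -> last char: $


BWT = eddead$


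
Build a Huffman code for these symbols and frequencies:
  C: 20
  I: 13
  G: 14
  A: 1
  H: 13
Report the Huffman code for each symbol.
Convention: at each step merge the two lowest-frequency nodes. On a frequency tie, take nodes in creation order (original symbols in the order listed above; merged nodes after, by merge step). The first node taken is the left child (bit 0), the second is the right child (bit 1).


Huffman tree construction:
Step 1: Merge A(1) + I(13) = 14
Step 2: Merge H(13) + G(14) = 27
Step 3: Merge (A+I)(14) + C(20) = 34
Step 4: Merge (H+G)(27) + ((A+I)+C)(34) = 61
Read each symbol's code off the tree from the root (left child = 0, right child = 1).

Codes:
  C: 11 (length 2)
  I: 101 (length 3)
  G: 01 (length 2)
  A: 100 (length 3)
  H: 00 (length 2)
Average code length: 136/61 = 2.2295 bits/symbol


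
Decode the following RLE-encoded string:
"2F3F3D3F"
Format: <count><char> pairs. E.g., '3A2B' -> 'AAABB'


Expanding each <count><char> pair:
  2F -> 'FF'
  3F -> 'FFF'
  3D -> 'DDD'
  3F -> 'FFF'

Decoded = FFFFFDDDFFF


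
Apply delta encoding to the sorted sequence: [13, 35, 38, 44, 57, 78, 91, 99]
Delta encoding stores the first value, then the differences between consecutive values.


First value: 13
Deltas:
  35 - 13 = 22
  38 - 35 = 3
  44 - 38 = 6
  57 - 44 = 13
  78 - 57 = 21
  91 - 78 = 13
  99 - 91 = 8


Delta encoded: [13, 22, 3, 6, 13, 21, 13, 8]


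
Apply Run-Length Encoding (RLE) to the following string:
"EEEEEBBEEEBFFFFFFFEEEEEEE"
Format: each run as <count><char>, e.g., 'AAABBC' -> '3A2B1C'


Scanning runs left to right:
  i=0: run of 'E' x 5 -> '5E'
  i=5: run of 'B' x 2 -> '2B'
  i=7: run of 'E' x 3 -> '3E'
  i=10: run of 'B' x 1 -> '1B'
  i=11: run of 'F' x 7 -> '7F'
  i=18: run of 'E' x 7 -> '7E'

RLE = 5E2B3E1B7F7E


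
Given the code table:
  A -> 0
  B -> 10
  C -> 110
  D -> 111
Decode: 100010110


Decoding:
10 -> B
0 -> A
0 -> A
10 -> B
110 -> C


Result: BAABC


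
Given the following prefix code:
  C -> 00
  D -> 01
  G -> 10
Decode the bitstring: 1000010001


Decoding step by step:
Bits 10 -> G
Bits 00 -> C
Bits 01 -> D
Bits 00 -> C
Bits 01 -> D


Decoded message: GCDCD


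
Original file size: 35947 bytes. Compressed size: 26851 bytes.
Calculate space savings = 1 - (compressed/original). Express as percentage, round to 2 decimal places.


ratio = compressed/original = 26851/35947 = 0.746961
savings = 1 - ratio = 1 - 0.746961 = 0.253039
as a percentage: 0.253039 * 100 = 25.3%

Space savings = 1 - 26851/35947 = 25.3%


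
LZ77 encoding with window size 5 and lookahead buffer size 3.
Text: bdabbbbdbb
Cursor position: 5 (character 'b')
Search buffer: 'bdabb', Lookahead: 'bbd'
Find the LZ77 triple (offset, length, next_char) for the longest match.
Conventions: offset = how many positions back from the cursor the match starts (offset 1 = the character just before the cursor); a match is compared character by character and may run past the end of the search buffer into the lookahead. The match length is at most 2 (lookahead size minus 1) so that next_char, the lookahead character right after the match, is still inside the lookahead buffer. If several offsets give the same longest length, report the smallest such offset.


Try each offset into the search buffer:
  offset=1 (pos 4, char 'b'): match length 2
  offset=2 (pos 3, char 'b'): match length 2
  offset=3 (pos 2, char 'a'): match length 0
  offset=4 (pos 1, char 'd'): match length 0
  offset=5 (pos 0, char 'b'): match length 1
Longest match has length 2, found at offsets 1, 2; take the smallest, offset 1.
next_char = character at position 5 + 2 = 7 -> 'd'

Best match: offset=1, length=2 (matching 'bb' starting at position 4)
LZ77 triple: (1, 2, 'd')
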